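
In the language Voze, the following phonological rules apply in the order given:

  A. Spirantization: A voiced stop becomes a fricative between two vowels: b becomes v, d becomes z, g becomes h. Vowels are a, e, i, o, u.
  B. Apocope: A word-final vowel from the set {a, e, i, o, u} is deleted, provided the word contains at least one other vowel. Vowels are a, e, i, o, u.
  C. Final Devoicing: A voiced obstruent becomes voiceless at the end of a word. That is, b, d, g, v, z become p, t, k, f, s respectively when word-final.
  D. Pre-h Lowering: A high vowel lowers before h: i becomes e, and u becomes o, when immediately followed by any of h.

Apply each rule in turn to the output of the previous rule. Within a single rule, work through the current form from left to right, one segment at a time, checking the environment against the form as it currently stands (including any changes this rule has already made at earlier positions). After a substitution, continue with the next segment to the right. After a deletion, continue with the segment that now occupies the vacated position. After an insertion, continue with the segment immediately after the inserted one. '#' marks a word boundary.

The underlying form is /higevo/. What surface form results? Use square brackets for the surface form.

[hehef]

A Spirantization: [higevo] → [hihevo]
B Apocope: [hihevo] → [hihev]
C Final Devoicing: [hihev] → [hihef]
D Pre-h Lowering: [hihef] → [hehef]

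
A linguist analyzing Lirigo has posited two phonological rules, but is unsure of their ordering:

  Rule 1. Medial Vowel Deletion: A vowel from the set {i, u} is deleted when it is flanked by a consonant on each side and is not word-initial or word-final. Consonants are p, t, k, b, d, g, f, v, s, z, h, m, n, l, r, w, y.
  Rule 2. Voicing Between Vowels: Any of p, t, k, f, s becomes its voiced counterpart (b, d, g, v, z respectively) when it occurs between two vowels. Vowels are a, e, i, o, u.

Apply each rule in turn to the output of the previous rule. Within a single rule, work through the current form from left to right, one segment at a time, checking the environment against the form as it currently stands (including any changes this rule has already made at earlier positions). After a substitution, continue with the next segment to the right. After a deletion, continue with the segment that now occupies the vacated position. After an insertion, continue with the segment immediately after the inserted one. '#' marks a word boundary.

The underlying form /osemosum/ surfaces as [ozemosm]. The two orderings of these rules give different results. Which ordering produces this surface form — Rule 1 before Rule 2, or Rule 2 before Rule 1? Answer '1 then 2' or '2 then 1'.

1 then 2

Order 1 then 2:
  1 Medial Vowel Deletion: [osemosum] → [osemosm]
  2 Voicing Between Vowels: [osemosm] → [ozemosm]
  result: [ozemosm]
Order 2 then 1:
  2 Voicing Between Vowels: [osemosum] → [ozemozum]
  1 Medial Vowel Deletion: [ozemozum] → [ozemozm]
  result: [ozemozm]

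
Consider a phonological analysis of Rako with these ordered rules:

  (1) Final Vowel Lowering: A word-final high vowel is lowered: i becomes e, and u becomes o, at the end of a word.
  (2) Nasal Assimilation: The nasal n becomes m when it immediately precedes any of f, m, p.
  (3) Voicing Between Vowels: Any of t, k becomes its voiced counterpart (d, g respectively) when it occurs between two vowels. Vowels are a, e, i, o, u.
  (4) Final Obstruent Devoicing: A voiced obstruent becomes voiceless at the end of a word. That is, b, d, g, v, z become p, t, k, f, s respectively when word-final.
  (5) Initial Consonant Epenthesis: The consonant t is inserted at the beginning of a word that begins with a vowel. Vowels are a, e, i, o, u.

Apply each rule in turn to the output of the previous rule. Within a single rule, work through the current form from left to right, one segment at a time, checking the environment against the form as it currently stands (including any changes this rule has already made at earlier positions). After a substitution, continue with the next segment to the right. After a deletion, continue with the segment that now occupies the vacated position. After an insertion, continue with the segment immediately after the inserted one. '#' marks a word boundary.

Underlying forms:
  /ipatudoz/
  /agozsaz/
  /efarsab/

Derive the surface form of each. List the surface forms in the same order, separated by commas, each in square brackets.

/ipatudoz/:
  (1) Final Vowel Lowering: no change — [ipatudoz]
  (2) Nasal Assimilation: no change — [ipatudoz]
  (3) Voicing Between Vowels: [ipatudoz] → [ipadudoz]
  (4) Final Obstruent Devoicing: [ipadudoz] → [ipadudos]
  (5) Initial Consonant Epenthesis: [ipadudos] → [tipadudos]
/agozsaz/:
  (1) Final Vowel Lowering: no change — [agozsaz]
  (2) Nasal Assimilation: no change — [agozsaz]
  (3) Voicing Between Vowels: no change — [agozsaz]
  (4) Final Obstruent Devoicing: [agozsaz] → [agozsas]
  (5) Initial Consonant Epenthesis: [agozsas] → [tagozsas]
/efarsab/:
  (1) Final Vowel Lowering: no change — [efarsab]
  (2) Nasal Assimilation: no change — [efarsab]
  (3) Voicing Between Vowels: no change — [efarsab]
  (4) Final Obstruent Devoicing: [efarsab] → [efarsap]
  (5) Initial Consonant Epenthesis: [efarsap] → [tefarsap]

[tipadudos], [tagozsas], [tefarsap]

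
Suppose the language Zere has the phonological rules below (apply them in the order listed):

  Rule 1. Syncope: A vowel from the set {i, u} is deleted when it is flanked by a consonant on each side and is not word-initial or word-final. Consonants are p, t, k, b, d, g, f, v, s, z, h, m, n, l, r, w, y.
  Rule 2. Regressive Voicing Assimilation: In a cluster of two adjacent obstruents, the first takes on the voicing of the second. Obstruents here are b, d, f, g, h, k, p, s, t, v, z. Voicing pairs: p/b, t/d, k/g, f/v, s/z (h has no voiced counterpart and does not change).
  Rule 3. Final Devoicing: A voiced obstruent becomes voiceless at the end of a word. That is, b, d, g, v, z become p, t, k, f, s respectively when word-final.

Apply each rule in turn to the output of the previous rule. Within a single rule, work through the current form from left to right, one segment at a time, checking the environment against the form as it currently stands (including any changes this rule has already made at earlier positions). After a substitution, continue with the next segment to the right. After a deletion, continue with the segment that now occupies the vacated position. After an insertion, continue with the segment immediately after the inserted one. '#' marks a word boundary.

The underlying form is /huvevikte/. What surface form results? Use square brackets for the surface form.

[hvefkte]

Rule 1 Syncope: [huvevikte] → [hvevkte]
Rule 2 Regressive Voicing Assimilation: [hvevkte] → [hvefkte]
Rule 3 Final Devoicing: no change — [hvefkte]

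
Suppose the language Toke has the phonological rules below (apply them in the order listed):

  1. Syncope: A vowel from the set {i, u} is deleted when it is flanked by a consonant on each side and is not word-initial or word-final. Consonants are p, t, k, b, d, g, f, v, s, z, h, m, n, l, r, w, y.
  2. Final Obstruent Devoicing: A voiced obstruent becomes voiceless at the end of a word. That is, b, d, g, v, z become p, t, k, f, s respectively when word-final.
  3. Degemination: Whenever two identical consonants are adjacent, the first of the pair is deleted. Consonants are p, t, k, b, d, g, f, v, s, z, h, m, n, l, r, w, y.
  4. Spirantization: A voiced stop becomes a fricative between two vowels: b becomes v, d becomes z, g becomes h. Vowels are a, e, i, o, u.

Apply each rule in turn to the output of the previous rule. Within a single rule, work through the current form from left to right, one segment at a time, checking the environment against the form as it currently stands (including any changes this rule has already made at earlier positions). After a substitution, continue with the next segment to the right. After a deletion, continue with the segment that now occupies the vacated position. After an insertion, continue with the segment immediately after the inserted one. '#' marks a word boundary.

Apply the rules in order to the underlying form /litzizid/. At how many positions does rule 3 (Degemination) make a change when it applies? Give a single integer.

1

1 Syncope: [litzizid] → [ltzzd]
2 Final Obstruent Devoicing: [ltzzd] → [ltzzt]
3 Degemination: [ltzzt] → [ltzt]
4 Spirantization: no change — [ltzt]
Rule 3 changed 1 position(s).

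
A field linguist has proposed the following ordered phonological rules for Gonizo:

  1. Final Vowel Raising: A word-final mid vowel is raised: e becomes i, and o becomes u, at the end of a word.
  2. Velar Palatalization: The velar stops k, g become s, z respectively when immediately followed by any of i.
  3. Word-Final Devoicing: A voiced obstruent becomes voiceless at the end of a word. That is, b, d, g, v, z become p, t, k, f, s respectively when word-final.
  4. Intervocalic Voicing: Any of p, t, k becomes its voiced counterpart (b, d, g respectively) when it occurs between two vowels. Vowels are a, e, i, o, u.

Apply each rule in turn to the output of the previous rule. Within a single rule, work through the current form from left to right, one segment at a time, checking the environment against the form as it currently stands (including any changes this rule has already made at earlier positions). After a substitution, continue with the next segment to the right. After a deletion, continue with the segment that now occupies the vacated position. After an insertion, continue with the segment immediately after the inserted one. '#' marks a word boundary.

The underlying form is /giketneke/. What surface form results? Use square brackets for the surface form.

1 Final Vowel Raising: [giketneke] → [giketneki]
2 Velar Palatalization: [giketneki] → [ziketnesi]
3 Word-Final Devoicing: no change — [ziketnesi]
4 Intervocalic Voicing: [ziketnesi] → [zigetnesi]

[zigetnesi]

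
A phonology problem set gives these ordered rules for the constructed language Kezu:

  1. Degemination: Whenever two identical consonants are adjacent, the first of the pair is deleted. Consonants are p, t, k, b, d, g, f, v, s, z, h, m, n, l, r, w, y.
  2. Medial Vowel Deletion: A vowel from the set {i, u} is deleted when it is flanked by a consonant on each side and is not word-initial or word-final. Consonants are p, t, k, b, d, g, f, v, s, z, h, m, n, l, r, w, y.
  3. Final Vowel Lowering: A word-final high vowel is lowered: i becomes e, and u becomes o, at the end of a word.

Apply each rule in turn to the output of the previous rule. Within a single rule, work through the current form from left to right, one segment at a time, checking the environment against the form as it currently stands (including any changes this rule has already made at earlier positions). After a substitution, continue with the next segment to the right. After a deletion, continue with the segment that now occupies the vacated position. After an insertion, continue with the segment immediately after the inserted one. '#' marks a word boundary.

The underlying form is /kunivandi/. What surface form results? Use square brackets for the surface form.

1 Degemination: no change — [kunivandi]
2 Medial Vowel Deletion: [kunivandi] → [knvandi]
3 Final Vowel Lowering: [knvandi] → [knvande]

[knvande]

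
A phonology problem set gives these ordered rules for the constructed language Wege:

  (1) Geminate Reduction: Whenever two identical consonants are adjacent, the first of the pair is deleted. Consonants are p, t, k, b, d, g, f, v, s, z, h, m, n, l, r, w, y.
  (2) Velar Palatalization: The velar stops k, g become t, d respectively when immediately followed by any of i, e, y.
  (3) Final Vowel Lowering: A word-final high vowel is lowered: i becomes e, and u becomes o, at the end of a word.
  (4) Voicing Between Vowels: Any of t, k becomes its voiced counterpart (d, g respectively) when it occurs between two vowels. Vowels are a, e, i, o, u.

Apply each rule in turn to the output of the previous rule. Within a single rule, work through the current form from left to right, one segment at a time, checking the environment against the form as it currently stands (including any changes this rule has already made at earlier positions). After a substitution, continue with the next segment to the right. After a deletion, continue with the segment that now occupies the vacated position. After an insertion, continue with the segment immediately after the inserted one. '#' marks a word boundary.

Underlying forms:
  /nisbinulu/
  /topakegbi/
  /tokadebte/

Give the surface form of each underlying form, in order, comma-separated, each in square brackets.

/nisbinulu/:
  (1) Geminate Reduction: no change — [nisbinulu]
  (2) Velar Palatalization: no change — [nisbinulu]
  (3) Final Vowel Lowering: [nisbinulu] → [nisbinulo]
  (4) Voicing Between Vowels: no change — [nisbinulo]
/topakegbi/:
  (1) Geminate Reduction: no change — [topakegbi]
  (2) Velar Palatalization: [topakegbi] → [topategbi]
  (3) Final Vowel Lowering: [topategbi] → [topategbe]
  (4) Voicing Between Vowels: [topategbe] → [topadegbe]
/tokadebte/:
  (1) Geminate Reduction: no change — [tokadebte]
  (2) Velar Palatalization: no change — [tokadebte]
  (3) Final Vowel Lowering: no change — [tokadebte]
  (4) Voicing Between Vowels: [tokadebte] → [togadebte]

[nisbinulo], [topadegbe], [togadebte]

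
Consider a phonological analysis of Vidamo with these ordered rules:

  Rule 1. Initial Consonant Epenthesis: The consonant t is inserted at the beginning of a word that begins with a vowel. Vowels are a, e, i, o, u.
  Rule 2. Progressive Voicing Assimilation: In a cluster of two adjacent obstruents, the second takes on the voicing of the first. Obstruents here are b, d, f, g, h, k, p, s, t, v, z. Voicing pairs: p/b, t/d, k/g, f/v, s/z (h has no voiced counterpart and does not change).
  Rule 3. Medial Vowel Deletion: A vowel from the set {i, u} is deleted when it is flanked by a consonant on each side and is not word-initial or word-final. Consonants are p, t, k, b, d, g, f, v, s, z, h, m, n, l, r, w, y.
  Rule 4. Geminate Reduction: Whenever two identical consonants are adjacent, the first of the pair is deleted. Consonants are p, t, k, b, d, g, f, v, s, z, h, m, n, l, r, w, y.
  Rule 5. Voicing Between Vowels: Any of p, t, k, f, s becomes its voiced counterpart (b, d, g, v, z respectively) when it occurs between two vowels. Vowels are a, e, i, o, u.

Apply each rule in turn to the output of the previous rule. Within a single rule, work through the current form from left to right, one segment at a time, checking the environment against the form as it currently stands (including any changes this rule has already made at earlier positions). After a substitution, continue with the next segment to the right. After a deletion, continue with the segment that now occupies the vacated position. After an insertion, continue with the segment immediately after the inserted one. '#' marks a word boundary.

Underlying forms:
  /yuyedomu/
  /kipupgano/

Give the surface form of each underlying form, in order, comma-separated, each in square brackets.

[yedomu], [kpkano]

/yuyedomu/:
  Rule 1 Initial Consonant Epenthesis: no change — [yuyedomu]
  Rule 2 Progressive Voicing Assimilation: no change — [yuyedomu]
  Rule 3 Medial Vowel Deletion: [yuyedomu] → [yyedomu]
  Rule 4 Geminate Reduction: [yyedomu] → [yedomu]
  Rule 5 Voicing Between Vowels: no change — [yedomu]
/kipupgano/:
  Rule 1 Initial Consonant Epenthesis: no change — [kipupgano]
  Rule 2 Progressive Voicing Assimilation: [kipupgano] → [kipupkano]
  Rule 3 Medial Vowel Deletion: [kipupkano] → [kppkano]
  Rule 4 Geminate Reduction: [kppkano] → [kpkano]
  Rule 5 Voicing Between Vowels: no change — [kpkano]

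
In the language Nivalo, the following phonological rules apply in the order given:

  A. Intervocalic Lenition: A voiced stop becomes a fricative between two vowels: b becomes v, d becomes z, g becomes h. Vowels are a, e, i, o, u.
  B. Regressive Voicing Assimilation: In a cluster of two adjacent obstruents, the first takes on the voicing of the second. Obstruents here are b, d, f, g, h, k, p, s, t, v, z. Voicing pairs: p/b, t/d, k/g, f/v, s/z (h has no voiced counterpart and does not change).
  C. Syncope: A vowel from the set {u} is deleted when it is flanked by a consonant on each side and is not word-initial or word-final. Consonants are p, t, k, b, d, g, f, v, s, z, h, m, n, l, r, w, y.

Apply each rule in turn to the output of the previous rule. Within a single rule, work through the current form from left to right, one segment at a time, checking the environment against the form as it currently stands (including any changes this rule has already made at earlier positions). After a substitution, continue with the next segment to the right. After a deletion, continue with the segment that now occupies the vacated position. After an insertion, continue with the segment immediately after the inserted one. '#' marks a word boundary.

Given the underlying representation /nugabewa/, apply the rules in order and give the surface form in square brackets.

A Intervocalic Lenition: [nugabewa] → [nuhavewa]
B Regressive Voicing Assimilation: no change — [nuhavewa]
C Syncope: [nuhavewa] → [nhavewa]

[nhavewa]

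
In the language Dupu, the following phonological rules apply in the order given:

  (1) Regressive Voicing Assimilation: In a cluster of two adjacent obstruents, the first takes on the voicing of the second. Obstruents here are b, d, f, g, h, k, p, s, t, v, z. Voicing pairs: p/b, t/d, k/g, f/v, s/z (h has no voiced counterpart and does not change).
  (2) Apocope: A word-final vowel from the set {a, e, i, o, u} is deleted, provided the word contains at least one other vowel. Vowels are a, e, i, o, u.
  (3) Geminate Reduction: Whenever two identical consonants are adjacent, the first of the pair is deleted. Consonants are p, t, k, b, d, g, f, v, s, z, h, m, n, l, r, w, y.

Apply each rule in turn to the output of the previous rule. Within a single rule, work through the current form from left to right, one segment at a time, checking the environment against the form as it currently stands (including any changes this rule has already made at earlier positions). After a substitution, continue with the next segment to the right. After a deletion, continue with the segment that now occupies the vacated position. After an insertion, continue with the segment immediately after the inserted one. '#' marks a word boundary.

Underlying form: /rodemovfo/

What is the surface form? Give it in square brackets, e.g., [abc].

(1) Regressive Voicing Assimilation: [rodemovfo] → [rodemoffo]
(2) Apocope: [rodemoffo] → [rodemoff]
(3) Geminate Reduction: [rodemoff] → [rodemof]

[rodemof]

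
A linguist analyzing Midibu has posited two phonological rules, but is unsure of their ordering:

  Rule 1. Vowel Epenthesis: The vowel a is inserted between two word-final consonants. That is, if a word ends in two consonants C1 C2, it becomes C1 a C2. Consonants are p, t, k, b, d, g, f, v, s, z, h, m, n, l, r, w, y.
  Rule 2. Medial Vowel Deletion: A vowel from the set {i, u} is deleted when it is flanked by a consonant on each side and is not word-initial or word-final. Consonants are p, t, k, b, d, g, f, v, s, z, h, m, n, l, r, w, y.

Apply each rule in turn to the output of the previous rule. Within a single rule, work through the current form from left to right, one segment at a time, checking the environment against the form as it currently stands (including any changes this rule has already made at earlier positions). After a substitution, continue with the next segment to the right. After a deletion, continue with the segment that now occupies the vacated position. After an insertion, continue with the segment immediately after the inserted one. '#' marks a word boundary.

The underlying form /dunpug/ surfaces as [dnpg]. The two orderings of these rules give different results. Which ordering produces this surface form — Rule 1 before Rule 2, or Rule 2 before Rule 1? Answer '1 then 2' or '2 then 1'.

Order 1 then 2:
  1 Vowel Epenthesis: no change — [dunpug]
  2 Medial Vowel Deletion: [dunpug] → [dnpg]
  result: [dnpg]
Order 2 then 1:
  2 Medial Vowel Deletion: [dunpug] → [dnpg]
  1 Vowel Epenthesis: [dnpg] → [dnpag]
  result: [dnpag]

1 then 2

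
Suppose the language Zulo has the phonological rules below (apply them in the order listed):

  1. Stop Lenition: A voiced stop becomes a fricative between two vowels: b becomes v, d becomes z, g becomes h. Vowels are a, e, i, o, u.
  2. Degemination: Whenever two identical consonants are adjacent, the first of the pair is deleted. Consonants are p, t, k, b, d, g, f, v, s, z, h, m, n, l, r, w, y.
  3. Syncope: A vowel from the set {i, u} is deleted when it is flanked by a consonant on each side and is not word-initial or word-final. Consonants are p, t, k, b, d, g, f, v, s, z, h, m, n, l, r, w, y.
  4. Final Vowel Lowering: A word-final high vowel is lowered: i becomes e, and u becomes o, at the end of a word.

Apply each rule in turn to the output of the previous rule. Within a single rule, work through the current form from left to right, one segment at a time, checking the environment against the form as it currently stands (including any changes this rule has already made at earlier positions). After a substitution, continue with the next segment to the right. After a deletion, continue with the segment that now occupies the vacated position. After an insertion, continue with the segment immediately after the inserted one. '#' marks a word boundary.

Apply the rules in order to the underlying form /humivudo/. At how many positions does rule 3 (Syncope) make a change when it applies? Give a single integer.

3

1 Stop Lenition: [humivudo] → [humivuzo]
2 Degemination: no change — [humivuzo]
3 Syncope: [humivuzo] → [hmvzo]
4 Final Vowel Lowering: no change — [hmvzo]
Rule 3 changed 3 position(s).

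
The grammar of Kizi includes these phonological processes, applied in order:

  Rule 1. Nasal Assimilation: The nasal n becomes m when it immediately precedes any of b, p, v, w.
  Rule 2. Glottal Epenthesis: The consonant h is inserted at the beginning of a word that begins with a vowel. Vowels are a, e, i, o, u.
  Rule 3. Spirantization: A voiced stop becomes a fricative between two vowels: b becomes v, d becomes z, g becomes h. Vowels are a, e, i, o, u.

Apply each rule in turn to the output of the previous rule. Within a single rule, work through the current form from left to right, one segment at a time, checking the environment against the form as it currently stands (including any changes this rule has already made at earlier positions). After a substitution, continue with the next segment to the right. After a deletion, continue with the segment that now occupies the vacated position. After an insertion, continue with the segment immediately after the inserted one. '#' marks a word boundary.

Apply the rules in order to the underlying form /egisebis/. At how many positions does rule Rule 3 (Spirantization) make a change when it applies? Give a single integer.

Rule 1 Nasal Assimilation: no change — [egisebis]
Rule 2 Glottal Epenthesis: [egisebis] → [hegisebis]
Rule 3 Spirantization: [hegisebis] → [hehisevis]
Rule Rule 3 changed 2 position(s).

2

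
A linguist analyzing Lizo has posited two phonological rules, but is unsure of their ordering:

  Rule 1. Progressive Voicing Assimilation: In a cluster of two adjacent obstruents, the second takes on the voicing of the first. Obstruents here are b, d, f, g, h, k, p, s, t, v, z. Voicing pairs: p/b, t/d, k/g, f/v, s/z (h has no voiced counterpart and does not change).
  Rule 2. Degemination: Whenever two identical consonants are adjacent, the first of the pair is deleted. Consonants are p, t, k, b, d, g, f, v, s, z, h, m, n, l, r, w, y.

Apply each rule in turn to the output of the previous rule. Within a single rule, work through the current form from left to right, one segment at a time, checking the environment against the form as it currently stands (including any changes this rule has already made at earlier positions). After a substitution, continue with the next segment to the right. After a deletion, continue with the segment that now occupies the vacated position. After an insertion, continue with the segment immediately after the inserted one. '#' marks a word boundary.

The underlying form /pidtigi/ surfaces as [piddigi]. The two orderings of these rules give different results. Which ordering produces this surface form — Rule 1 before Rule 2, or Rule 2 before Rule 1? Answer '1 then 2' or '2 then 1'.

2 then 1

Order 1 then 2:
  1 Progressive Voicing Assimilation: [pidtigi] → [piddigi]
  2 Degemination: [piddigi] → [pidigi]
  result: [pidigi]
Order 2 then 1:
  2 Degemination: no change — [pidtigi]
  1 Progressive Voicing Assimilation: [pidtigi] → [piddigi]
  result: [piddigi]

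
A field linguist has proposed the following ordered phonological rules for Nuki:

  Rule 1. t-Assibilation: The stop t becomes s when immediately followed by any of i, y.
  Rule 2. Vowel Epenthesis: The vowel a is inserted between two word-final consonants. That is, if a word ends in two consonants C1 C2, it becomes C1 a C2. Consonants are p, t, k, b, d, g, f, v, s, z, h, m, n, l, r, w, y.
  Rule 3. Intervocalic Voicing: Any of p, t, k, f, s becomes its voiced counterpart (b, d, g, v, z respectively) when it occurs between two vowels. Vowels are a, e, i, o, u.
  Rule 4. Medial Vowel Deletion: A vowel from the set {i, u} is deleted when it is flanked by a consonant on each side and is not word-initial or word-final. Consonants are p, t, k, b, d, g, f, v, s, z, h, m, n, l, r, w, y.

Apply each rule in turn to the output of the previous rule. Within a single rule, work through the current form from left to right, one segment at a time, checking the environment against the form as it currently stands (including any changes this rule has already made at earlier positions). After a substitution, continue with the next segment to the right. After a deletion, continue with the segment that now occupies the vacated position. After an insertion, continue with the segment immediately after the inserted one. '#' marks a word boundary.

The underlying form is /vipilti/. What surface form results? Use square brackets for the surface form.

Rule 1 t-Assibilation: [vipilti] → [vipilsi]
Rule 2 Vowel Epenthesis: no change — [vipilsi]
Rule 3 Intervocalic Voicing: [vipilsi] → [vibilsi]
Rule 4 Medial Vowel Deletion: [vibilsi] → [vblsi]

[vblsi]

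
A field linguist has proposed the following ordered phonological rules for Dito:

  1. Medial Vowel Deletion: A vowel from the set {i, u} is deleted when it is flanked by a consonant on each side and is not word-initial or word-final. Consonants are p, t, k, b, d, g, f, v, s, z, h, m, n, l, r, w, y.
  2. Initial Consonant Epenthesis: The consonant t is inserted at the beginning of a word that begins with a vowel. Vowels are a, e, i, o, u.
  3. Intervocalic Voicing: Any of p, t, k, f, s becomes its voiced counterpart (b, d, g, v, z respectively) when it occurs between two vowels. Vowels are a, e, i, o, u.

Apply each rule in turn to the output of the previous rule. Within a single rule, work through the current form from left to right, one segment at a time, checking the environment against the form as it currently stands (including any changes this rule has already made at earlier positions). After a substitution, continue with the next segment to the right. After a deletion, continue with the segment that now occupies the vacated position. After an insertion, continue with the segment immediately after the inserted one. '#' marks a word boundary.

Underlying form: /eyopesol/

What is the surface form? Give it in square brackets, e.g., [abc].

1 Medial Vowel Deletion: no change — [eyopesol]
2 Initial Consonant Epenthesis: [eyopesol] → [teyopesol]
3 Intervocalic Voicing: [teyopesol] → [teyobezol]

[teyobezol]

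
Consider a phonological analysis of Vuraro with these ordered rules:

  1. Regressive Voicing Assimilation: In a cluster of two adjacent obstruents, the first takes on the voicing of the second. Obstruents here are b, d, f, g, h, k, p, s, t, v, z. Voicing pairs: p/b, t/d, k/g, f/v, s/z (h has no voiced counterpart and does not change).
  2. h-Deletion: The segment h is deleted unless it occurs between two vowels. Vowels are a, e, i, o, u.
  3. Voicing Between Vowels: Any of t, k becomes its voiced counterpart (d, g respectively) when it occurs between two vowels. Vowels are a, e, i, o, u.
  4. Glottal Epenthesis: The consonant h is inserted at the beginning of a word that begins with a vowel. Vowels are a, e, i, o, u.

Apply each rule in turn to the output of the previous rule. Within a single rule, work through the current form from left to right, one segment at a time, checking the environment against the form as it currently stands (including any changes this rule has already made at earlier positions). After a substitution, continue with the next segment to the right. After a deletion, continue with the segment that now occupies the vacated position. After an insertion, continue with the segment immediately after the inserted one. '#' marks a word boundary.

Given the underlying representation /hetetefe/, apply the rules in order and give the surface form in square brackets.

1 Regressive Voicing Assimilation: no change — [hetetefe]
2 h-Deletion: [hetetefe] → [etetefe]
3 Voicing Between Vowels: [etetefe] → [ededefe]
4 Glottal Epenthesis: [ededefe] → [hededefe]

[hededefe]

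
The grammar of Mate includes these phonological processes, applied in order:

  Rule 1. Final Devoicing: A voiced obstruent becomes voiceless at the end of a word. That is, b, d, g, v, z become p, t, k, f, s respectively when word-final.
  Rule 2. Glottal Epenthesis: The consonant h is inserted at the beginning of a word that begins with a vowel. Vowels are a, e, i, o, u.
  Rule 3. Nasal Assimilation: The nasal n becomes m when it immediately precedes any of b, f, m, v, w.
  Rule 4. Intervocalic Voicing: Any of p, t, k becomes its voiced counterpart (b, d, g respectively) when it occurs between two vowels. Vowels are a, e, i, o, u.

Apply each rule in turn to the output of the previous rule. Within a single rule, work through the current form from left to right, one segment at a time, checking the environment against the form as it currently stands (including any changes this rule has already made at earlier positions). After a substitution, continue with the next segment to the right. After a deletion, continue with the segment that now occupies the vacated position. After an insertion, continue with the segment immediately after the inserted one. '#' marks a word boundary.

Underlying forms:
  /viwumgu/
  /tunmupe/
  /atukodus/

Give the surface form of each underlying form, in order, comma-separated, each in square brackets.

[viwumgu], [tummube], [hadugodus]

/viwumgu/:
  Rule 1 Final Devoicing: no change — [viwumgu]
  Rule 2 Glottal Epenthesis: no change — [viwumgu]
  Rule 3 Nasal Assimilation: no change — [viwumgu]
  Rule 4 Intervocalic Voicing: no change — [viwumgu]
/tunmupe/:
  Rule 1 Final Devoicing: no change — [tunmupe]
  Rule 2 Glottal Epenthesis: no change — [tunmupe]
  Rule 3 Nasal Assimilation: [tunmupe] → [tummupe]
  Rule 4 Intervocalic Voicing: [tummupe] → [tummube]
/atukodus/:
  Rule 1 Final Devoicing: no change — [atukodus]
  Rule 2 Glottal Epenthesis: [atukodus] → [hatukodus]
  Rule 3 Nasal Assimilation: no change — [hatukodus]
  Rule 4 Intervocalic Voicing: [hatukodus] → [hadugodus]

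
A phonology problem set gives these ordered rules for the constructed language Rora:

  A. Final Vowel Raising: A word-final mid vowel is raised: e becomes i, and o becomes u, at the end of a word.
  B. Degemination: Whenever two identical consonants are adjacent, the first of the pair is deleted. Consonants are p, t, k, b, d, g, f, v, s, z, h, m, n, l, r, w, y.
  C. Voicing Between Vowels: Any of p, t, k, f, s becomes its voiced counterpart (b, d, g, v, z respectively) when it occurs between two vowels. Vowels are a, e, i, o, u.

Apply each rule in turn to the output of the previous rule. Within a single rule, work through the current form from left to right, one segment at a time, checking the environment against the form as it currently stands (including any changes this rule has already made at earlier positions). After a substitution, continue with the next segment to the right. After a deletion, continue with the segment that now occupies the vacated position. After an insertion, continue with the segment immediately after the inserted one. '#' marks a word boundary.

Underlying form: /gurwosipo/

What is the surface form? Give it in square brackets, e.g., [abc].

A Final Vowel Raising: [gurwosipo] → [gurwosipu]
B Degemination: no change — [gurwosipu]
C Voicing Between Vowels: [gurwosipu] → [gurwozibu]

[gurwozibu]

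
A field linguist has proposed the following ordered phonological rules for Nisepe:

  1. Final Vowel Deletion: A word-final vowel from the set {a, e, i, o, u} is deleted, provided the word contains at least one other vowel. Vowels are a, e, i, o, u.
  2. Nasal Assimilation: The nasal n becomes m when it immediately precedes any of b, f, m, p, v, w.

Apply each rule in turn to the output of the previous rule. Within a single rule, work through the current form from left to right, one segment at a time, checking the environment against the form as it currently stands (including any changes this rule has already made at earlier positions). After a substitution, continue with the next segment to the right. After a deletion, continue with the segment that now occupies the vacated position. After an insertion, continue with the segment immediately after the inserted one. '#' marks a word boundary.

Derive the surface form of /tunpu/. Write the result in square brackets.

[tump]

1 Final Vowel Deletion: [tunpu] → [tunp]
2 Nasal Assimilation: [tunp] → [tump]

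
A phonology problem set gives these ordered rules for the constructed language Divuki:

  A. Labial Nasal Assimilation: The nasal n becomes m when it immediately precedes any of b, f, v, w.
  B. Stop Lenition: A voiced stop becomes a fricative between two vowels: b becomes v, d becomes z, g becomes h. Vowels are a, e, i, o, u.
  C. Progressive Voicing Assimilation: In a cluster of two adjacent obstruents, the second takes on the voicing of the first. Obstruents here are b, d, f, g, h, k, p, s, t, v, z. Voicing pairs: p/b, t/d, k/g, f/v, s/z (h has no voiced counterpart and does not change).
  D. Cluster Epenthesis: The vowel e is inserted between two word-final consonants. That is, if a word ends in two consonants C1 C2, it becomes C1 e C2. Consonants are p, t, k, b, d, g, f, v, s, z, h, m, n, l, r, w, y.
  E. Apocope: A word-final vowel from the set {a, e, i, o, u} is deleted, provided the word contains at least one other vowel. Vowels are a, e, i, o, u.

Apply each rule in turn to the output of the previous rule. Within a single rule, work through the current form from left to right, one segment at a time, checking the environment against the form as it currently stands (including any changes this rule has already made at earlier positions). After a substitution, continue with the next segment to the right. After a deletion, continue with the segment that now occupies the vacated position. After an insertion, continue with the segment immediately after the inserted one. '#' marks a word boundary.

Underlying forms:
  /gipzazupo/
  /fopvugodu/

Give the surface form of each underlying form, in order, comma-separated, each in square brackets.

[gipsazup], [fopfuhoz]

/gipzazupo/:
  A Labial Nasal Assimilation: no change — [gipzazupo]
  B Stop Lenition: no change — [gipzazupo]
  C Progressive Voicing Assimilation: [gipzazupo] → [gipsazupo]
  D Cluster Epenthesis: no change — [gipsazupo]
  E Apocope: [gipsazupo] → [gipsazup]
/fopvugodu/:
  A Labial Nasal Assimilation: no change — [fopvugodu]
  B Stop Lenition: [fopvugodu] → [fopvuhozu]
  C Progressive Voicing Assimilation: [fopvuhozu] → [fopfuhozu]
  D Cluster Epenthesis: no change — [fopfuhozu]
  E Apocope: [fopfuhozu] → [fopfuhoz]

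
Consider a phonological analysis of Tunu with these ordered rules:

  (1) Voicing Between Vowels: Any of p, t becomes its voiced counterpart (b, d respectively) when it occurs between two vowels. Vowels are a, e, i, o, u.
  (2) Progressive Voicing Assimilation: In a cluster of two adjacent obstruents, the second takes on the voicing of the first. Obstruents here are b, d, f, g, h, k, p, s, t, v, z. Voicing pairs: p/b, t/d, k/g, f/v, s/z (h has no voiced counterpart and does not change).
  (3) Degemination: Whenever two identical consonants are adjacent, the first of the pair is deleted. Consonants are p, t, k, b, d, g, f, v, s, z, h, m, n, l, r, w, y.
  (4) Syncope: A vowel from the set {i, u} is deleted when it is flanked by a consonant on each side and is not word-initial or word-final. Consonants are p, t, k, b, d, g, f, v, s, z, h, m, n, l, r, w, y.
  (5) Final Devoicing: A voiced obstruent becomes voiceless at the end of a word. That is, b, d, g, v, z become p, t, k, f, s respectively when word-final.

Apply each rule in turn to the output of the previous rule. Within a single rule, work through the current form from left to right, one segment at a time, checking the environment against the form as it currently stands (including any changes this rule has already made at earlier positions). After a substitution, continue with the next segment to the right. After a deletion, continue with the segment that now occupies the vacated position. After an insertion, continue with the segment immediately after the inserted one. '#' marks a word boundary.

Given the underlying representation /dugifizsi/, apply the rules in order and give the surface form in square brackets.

[dgfzi]

(1) Voicing Between Vowels: no change — [dugifizsi]
(2) Progressive Voicing Assimilation: [dugifizsi] → [dugifizzi]
(3) Degemination: [dugifizzi] → [dugifizi]
(4) Syncope: [dugifizi] → [dgfzi]
(5) Final Devoicing: no change — [dgfzi]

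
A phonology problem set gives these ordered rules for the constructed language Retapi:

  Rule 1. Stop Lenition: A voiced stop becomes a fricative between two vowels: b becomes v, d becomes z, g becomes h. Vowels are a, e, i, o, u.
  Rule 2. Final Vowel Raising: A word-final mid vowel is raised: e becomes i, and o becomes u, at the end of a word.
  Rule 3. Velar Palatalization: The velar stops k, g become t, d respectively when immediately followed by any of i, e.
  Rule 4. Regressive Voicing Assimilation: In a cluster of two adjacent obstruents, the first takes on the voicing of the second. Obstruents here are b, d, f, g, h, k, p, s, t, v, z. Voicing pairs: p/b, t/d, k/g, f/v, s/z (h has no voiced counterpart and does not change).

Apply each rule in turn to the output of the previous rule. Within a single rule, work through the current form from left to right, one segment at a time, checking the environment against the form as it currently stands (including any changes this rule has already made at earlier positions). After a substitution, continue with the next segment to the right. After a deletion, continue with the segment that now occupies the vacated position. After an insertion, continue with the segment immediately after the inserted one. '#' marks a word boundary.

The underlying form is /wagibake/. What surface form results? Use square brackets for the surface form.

Rule 1 Stop Lenition: [wagibake] → [wahivake]
Rule 2 Final Vowel Raising: [wahivake] → [wahivaki]
Rule 3 Velar Palatalization: [wahivaki] → [wahivati]
Rule 4 Regressive Voicing Assimilation: no change — [wahivati]

[wahivati]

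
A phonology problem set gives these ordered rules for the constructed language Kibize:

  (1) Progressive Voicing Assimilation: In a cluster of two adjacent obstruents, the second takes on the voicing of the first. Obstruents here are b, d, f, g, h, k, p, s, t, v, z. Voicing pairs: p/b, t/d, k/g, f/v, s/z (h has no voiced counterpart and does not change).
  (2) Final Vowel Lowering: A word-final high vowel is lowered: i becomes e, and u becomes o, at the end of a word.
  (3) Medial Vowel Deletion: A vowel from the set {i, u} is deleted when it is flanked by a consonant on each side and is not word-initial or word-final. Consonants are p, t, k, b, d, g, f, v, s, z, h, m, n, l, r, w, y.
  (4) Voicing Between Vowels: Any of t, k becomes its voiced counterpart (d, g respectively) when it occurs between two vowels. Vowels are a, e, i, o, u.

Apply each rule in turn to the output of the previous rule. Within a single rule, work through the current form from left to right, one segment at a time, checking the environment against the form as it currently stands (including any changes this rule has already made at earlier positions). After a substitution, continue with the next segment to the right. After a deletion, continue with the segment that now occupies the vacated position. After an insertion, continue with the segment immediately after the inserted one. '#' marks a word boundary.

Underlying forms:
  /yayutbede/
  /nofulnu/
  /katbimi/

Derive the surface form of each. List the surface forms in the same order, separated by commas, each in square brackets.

/yayutbede/:
  (1) Progressive Voicing Assimilation: [yayutbede] → [yayutpede]
  (2) Final Vowel Lowering: no change — [yayutpede]
  (3) Medial Vowel Deletion: [yayutpede] → [yaytpede]
  (4) Voicing Between Vowels: no change — [yaytpede]
/nofulnu/:
  (1) Progressive Voicing Assimilation: no change — [nofulnu]
  (2) Final Vowel Lowering: [nofulnu] → [nofulno]
  (3) Medial Vowel Deletion: [nofulno] → [noflno]
  (4) Voicing Between Vowels: no change — [noflno]
/katbimi/:
  (1) Progressive Voicing Assimilation: [katbimi] → [katpimi]
  (2) Final Vowel Lowering: [katpimi] → [katpime]
  (3) Medial Vowel Deletion: [katpime] → [katpme]
  (4) Voicing Between Vowels: no change — [katpme]

[yaytpede], [noflno], [katpme]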